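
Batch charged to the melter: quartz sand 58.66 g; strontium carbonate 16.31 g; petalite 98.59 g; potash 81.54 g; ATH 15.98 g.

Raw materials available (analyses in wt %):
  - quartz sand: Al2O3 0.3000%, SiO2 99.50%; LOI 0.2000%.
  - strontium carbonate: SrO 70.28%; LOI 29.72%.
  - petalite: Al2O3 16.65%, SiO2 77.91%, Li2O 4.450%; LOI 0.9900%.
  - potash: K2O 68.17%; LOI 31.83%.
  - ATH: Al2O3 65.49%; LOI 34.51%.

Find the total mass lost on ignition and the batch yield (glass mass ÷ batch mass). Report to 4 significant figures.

LOI loss = 37.41 g; glass = 233.7 g; yield = 86.20%

Mid-chain values are rounded to four significant digits when displayed — each numeric step maintains full float precision all the way through. A single rounding finalizes every reported number — all derived quantities are re-derived from the weighed amounts per 233.7 g of glass in full precision (totals, LOI, the five compositions, yield, glass mass) as quoted within either problem or answer.
Material-by-material LOI:
  quartz sand: 58.66 × 0.002000 = 0.1173 g
  strontium carbonate: 16.31 × 0.2972 = 4.847 g
  petalite: 98.59 × 0.009900 = 0.9760 g
  potash: 81.54 × 0.3183 = 25.95 g
  ATH: 15.98 × 0.3451 = 5.515 g
Total LOI = 37.41 g
Glass = batch − LOI = 271.1 − 37.41 = 233.7 g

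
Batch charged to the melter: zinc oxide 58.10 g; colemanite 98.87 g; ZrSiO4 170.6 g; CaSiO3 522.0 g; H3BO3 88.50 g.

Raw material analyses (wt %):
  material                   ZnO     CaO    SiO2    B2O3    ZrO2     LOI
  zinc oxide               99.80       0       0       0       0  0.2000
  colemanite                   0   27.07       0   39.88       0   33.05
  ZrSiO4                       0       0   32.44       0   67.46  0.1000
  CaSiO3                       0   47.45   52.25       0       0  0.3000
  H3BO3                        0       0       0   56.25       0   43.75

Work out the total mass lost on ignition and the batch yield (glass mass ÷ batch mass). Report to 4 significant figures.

LOI loss = 73.25 g; glass = 864.8 g; yield = 92.19%

Values along the way appear (rounded to 4 significant figures) as written; all internal work maintains full precision through the solve — every reported figure takes exactly one rounding. The derived quantities are carried at exact precision (the five compositions, ignition loss, the yield, the totals, glass mass) using the weight values for 864.8 g of glass exactly as printed in question or answer.
Loss on ignition, line by line:
  zinc oxide: 58.10 × 0.002000 = 0.1162 g
  colemanite: 98.87 × 0.3305 = 32.68 g
  ZrSiO4: 170.6 × 0.001000 = 0.1706 g
  CaSiO3: 522.0 × 0.003000 = 1.566 g
  H3BO3: 88.50 × 0.4375 = 38.72 g
Total LOI = 73.25 g
Glass = batch − LOI = 938.1 − 73.25 = 864.8 g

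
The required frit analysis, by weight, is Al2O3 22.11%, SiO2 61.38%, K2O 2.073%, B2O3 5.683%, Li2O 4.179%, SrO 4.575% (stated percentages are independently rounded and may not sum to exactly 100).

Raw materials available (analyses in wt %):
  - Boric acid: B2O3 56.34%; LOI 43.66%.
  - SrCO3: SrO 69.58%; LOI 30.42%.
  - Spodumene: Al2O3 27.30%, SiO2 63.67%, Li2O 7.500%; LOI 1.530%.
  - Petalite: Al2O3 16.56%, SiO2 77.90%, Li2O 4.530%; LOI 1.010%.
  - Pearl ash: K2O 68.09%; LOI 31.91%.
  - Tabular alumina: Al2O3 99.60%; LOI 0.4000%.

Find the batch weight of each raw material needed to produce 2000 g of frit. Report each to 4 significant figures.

Values along the way are printed rounded to 4 significant figures in the printout — every computation carries full precision at all times; each reported result undergoes a single rounding; the derived quantities, which include the six compositions, ignition loss, the yield, totals, net glass mass, are rebuilt in exact precision, as given in problem or answer, starting from the weights on 2000 g of glass.
Per-oxide target masses for 2000 g frit:
  Al2O3: 22.11% × 2000 = 442.2 g
  SiO2: 61.38% × 2000 = 1228 g
  K2O: 2.073% × 2000 = 41.46 g
  B2O3: 5.683% × 2000 = 113.7 g
  Li2O: 4.179% × 2000 = 83.58 g
  SrO: 4.575% × 2000 = 91.50 g
Sums-versus-targets review on the weights just shown, against the basis in use (sums match the target masses given rounding of the digits):
  Al2O3: 321.1·0.2730 + 1313·0.1656 + 137.6·0.9960 = 442.1 g (target 442.2 g)
  SiO2: 321.1·0.6367 + 1313·0.7790 = 1227 g (target 1228 g)
  K2O: 60.89·0.6809 = 41.46 g (target 41.46 g)
  B2O3: 201.7·0.5634 = 113.6 g (target 113.7 g)
  Li2O: 321.1·0.07500 + 1313·0.04530 = 83.56 g (target 83.58 g)
  SrO: 131.5·0.6958 = 91.50 g (target 91.50 g)
Glass-mass sanity pass: the batch minus its LOI: 2000 g (the Σ of target masses is 2000 g; against the stated basis, 2000 g — differing by rounding only).
Batch grand total — Σ batch = 2166 g; ignition loss, Σ(batch × LOI) = 166.2 g; the yield ratio, glass ÷ batch: 92.33%.

Batch per 2000 g frit:
  Boric acid: 201.7 g
  SrCO3: 131.5 g
  Spodumene: 321.1 g
  Petalite: 1313 g
  Pearl ash: 60.89 g
  Tabular alumina: 137.6 g
Total batch = 2166 g; LOI loss = 166.2 g; yield = 92.33%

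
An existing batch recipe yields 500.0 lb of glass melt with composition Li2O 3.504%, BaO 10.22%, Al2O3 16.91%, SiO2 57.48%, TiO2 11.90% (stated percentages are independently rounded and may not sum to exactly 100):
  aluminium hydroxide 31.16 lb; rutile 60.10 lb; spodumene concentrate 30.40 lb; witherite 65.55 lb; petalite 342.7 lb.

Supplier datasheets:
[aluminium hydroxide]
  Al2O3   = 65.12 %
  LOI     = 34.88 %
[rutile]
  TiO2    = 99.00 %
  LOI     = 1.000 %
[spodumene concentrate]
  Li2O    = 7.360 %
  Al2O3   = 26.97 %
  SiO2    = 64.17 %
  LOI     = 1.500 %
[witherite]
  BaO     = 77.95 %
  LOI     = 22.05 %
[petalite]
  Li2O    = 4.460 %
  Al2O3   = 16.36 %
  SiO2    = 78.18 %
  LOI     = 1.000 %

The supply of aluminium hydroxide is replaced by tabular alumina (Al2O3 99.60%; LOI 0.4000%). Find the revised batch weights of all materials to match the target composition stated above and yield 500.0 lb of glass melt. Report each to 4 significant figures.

Each numeric step carries exact precision through the solve; intermediates are shown (rounded to four significant figures) between the steps. Every reported value takes exactly one rounding — derived quantities (ignition loss, yield, glass mass, the five compositions, the totals) are computed in full precision using the weight values for 500.0 lb of glass, as quoted within the problem or answer text.
Oxide-by-oxide targets in 500.0 lb glass melt:
  Li2O: 3.504% × 500.0 = 17.52 lb
  BaO: 10.22% × 500.0 = 51.10 lb
  Al2O3: 16.91% × 500.0 = 84.55 lb
  SiO2: 57.48% × 500.0 = 287.4 lb
  TiO2: 11.90% × 500.0 = 59.50 lb
Per-oxide balance check on the weights just shown, versus the basis set out (every target is met by its sum net of answer rounding effects):
  Li2O: 30.40·0.07360 + 342.7·0.04460 = 17.52 lb (target 17.52 lb)
  BaO: 65.55·0.7795 = 51.10 lb (target 51.10 lb)
  Al2O3: 20.37·0.9960 + 30.40·0.2697 + 342.7·0.1636 = 84.55 lb (target 84.55 lb)
  SiO2: 30.40·0.6417 + 342.7·0.7818 = 287.4 lb (target 287.4 lb)
  TiO2: 60.10·0.9900 = 59.50 lb (target 59.50 lb)
Glass-mass sanity pass: batch Σ − ignition loss = 500.1 lb (per-oxide target masses sum to 500.1 lb; the stated basis being 500.0 lb — deltas are rounding alone).
Summing the batch: Σ batch = 519.1 lb; LOI removed, Σ of batch·LOI: 19.02 lb; yield = glass ÷ total batch = 96.34%.

Revised batch per 500.0 lb glass melt:
  tabular alumina: 20.37 lb
  rutile: 60.10 lb
  spodumene concentrate: 30.40 lb
  witherite: 65.55 lb
  petalite: 342.7 lb
Total batch = 519.1 lb; LOI loss = 19.02 lb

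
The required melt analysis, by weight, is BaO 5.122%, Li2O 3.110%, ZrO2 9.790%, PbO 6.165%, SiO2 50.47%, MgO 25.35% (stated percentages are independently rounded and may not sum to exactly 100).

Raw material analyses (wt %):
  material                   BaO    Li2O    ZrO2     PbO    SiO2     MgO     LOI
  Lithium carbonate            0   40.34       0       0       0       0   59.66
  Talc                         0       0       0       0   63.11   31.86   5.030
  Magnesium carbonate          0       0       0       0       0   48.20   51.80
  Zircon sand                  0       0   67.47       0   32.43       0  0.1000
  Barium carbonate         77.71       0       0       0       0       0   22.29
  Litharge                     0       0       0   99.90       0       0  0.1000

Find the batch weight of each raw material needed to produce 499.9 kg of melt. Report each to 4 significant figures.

All arithmetic keeps exact precision in every operation. The intermediate values appear rounded to 4 significant digits in the printout — exactly one rounding is applied to each reported result; derived quantities (totals, the six compositions, net glass mass, yield, LOI) are re-derived at full precision from the weighed amounts on 499.9 kg of glass as given in the problem or the answer.
Oxide mass targets, per 499.9 kg melt:
  BaO: 5.122% × 499.9 = 25.60 kg
  Li2O: 3.110% × 499.9 = 15.55 kg
  ZrO2: 9.790% × 499.9 = 48.94 kg
  PbO: 6.165% × 499.9 = 30.82 kg
  SiO2: 50.47% × 499.9 = 252.3 kg
  MgO: 25.35% × 499.9 = 126.7 kg
A balance pass over the oxides, from the weights as reported, against the basis in use (each sum matches its target mass net of answer rounding effects):
  BaO: 32.95·0.7771 = 25.61 kg (target 25.60 kg)
  Li2O: 38.54·0.4034 = 15.55 kg (target 15.55 kg)
  ZrO2: 72.54·0.6747 = 48.94 kg (target 48.94 kg)
  PbO: 30.85·0.9990 = 30.82 kg (target 30.82 kg)
  SiO2: 362.5·0.6311 + 72.54·0.3243 = 252.3 kg (target 252.3 kg)
  MgO: 362.5·0.3186 + 23.30·0.4820 = 126.7 kg (target 126.7 kg)
Mass balance on the glass: Σ batch − LOI loss = 499.9 kg (summing oxide targets gives 499.9 kg; stated basis 499.9 kg — gaps are rounding artifacts).
Batch grand total — Σ batch = 560.7 kg; ignition loss, Σ(batch × LOI) = 60.74 kg; the yield ratio, glass ÷ batch: 89.17%.

Batch per 499.9 kg melt:
  Lithium carbonate: 38.54 kg
  Talc: 362.5 kg
  Magnesium carbonate: 23.30 kg
  Zircon sand: 72.54 kg
  Barium carbonate: 32.95 kg
  Litharge: 30.85 kg
Total batch = 560.7 kg; LOI loss = 60.74 kg; yield = 89.17%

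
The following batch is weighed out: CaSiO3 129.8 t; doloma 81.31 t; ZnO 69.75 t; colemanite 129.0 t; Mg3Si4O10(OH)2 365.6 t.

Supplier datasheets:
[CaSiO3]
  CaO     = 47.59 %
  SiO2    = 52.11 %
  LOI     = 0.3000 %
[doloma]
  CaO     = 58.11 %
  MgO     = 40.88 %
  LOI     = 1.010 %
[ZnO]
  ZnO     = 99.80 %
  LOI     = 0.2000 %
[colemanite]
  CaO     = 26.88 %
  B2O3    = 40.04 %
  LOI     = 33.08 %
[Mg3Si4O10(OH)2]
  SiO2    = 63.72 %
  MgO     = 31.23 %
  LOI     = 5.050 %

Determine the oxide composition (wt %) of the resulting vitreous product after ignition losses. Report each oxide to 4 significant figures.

Every computation holds exact precision at all times. Working values are printed, rounded to 4 significant digits, alongside each step; each reported number receives exactly one rounding. Derived quantities, which include the yield, totals, LOI, the five compositions, glass mass, are carried in exact precision, as quoted within the question or the answer, starting from the weights for 713.0 t of glass.
Per-oxide mass from batch:
  CaO: 129.8·0.4759 + 81.31·0.5811 + 129.0·0.2688 = 143.7 t
  SiO2: 129.8·0.5211 + 365.6·0.6372 = 300.6 t
  B2O3: 129.0·0.4004 = 51.65 t
  MgO: 81.31·0.4088 + 365.6·0.3123 = 147.4 t
  ZnO: 69.75·0.9980 = 69.61 t
LOI: 129.8·0.003000 + 81.31·0.01010 + 69.75·0.002000 + 129.0·0.3308 + 365.6·0.05050 = 62.49 t
The glass mass, total less LOI, = 775.5 − 62.49 = 713.0 t (= the summed oxide contributions)
wt % = 100 × oxide mass / glass mass

Glass mass = 713.0 t (batch 775.5 − LOI 62.49).
Composition: CaO 20.15%, SiO2 42.16%, B2O3 7.245%, MgO 20.68%, ZnO 9.763%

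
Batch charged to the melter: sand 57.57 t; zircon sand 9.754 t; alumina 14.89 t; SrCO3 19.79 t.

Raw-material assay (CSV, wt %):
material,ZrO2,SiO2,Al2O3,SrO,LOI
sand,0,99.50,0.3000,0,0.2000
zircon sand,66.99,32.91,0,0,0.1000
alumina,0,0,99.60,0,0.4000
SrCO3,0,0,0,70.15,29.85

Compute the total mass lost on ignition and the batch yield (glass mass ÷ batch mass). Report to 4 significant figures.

The intermediate values are rounded off to 4 significant digits as shown. Each numeric step carries full precision at every stage. Each reported result undergoes a single rounding; all derived quantities are carried using the weight values at 95.91 t of glass in full float precision (the totals, four oxide percentages, yield, net glass mass, LOI) precisely as stated by the problem or the answer.
Material-by-material LOI:
  sand: 57.57 × 0.002000 = 0.1151 t
  zircon sand: 9.754 × 0.001000 = 0.009754 t
  alumina: 14.89 × 0.004000 = 0.05956 t
  SrCO3: 19.79 × 0.2985 = 5.907 t
Total LOI = 6.092 t
Glass = batch − LOI = 102.0 − 6.092 = 95.91 t

LOI loss = 6.092 t; glass = 95.91 t; yield = 94.03%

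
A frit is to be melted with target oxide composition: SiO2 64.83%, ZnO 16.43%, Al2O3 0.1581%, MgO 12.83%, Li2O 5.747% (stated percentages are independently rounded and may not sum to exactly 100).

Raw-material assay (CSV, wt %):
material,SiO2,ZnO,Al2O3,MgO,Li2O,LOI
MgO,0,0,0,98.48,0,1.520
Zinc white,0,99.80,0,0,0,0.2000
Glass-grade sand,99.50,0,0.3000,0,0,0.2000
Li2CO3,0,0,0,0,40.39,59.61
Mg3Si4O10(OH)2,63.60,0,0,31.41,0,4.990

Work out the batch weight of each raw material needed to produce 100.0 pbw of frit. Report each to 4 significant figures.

Intermediates are displayed rounded to four significant digits when written out — the working math holds exact precision throughout. Exactly one rounding is applied to every reported value — derived quantities (LOI, the yield, five oxide percentages, net glass mass, totals) are recomputed starting from the weights per 100.0 pbw of glass at full precision as set out in the problem or the answer.
Oxide mass targets, per 100.0 pbw frit:
  SiO2: 64.83% × 100.0 = 64.83 pbw
  ZnO: 16.43% × 100.0 = 16.43 pbw
  Al2O3: 0.1581% × 100.0 = 0.1581 pbw
  MgO: 12.83% × 100.0 = 12.83 pbw
  Li2O: 5.747% × 100.0 = 5.747 pbw
Checking each oxide sum working from each reported weight, versus the basis set out (summed amounts equal target values modulo rounding of the values):
  SiO2: 52.70·0.9950 + 19.49·0.6360 = 64.83 pbw (target 64.83 pbw)
  ZnO: 16.46·0.9980 = 16.43 pbw (target 16.43 pbw)
  Al2O3: 52.70·0.003000 = 0.1581 pbw (target 0.1581 pbw)
  MgO: 6.813·0.9848 + 19.49·0.3141 = 12.83 pbw (target 12.83 pbw)
  Li2O: 14.23·0.4039 = 5.747 pbw (target 5.747 pbw)
Auditing the glass mass value: the batch minus its LOI: 100.0 pbw (targets for the oxides total 100.0 pbw; with the basis standing at 100.0 pbw — differing by rounding only).
Whole-batch sum: Σ batch = 109.7 pbw; loss to ignition Σ batch·LOI = 9.697 pbw; the yield ratio, glass ÷ batch: 91.16%.

Batch per 100.0 pbw frit:
  MgO: 6.813 pbw
  Zinc white: 16.46 pbw
  Glass-grade sand: 52.70 pbw
  Li2CO3: 14.23 pbw
  Mg3Si4O10(OH)2: 19.49 pbw
Total batch = 109.7 pbw; LOI loss = 9.697 pbw; yield = 91.16%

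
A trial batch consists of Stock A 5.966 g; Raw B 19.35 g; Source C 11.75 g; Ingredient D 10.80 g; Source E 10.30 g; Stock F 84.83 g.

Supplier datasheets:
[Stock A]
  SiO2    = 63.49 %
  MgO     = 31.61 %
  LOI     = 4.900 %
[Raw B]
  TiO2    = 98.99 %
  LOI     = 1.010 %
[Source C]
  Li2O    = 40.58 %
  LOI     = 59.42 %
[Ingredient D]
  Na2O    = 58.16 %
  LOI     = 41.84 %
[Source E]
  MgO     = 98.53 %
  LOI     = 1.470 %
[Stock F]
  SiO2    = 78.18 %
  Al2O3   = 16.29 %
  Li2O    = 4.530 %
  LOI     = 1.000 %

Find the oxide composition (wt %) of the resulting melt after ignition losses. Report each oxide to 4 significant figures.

Glass mass = 130.0 g (batch 143.0 − LOI 12.99).
Composition: Na2O 4.831%, SiO2 53.93%, MgO 9.257%, Al2O3 10.63%, Li2O 6.623%, TiO2 14.73%

The intermediate values are printed rounded off to 4 significant digits at each printed step — every computation carries exact precision from start to finish; a single rounding finalizes every reported number. The derived quantities (six oxide percentages, yield, net glass mass, the totals, LOI) are re-derived at full precision from the weighed amounts on 130.0 g of glass as set out in question or answer.
Oxide-by-oxide delivered mass:
  Na2O: 10.80·0.5816 = 6.281 g
  SiO2: 5.966·0.6349 + 84.83·0.7818 = 70.11 g
  MgO: 5.966·0.3161 + 10.30·0.9853 = 12.03 g
  Al2O3: 84.83·0.1629 = 13.82 g
  Li2O: 11.75·0.4058 + 84.83·0.04530 = 8.611 g
  TiO2: 19.35·0.9899 = 19.15 g
LOI: 5.966·0.04900 + 19.35·0.01010 + 11.75·0.5942 + 10.80·0.4184 + 10.30·0.01470 + 84.83·0.01000 = 12.99 g
The glass mass, total less LOI, = 143.0 − 12.99 = 130.0 g (matching Σ of the oxides)
each oxide over glass, ×100, is wt %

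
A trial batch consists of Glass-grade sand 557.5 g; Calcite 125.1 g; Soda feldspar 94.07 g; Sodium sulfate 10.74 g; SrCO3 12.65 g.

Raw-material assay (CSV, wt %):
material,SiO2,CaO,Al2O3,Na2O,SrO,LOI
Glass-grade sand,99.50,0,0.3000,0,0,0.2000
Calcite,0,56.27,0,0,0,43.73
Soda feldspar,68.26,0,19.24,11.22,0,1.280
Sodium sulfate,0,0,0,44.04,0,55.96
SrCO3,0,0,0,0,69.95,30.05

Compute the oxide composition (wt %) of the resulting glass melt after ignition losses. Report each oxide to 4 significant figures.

Glass mass = 733.2 g (batch 800.1 − LOI 66.84).
Composition: SiO2 84.41%, CaO 9.601%, Al2O3 2.697%, Na2O 2.085%, SrO 1.207%

All arithmetic keeps full float precision at all times; mid-chain values are displayed (rounded to 4 significant figures) between the steps — each reported result sees exactly one rounding — derived quantities are re-derived at full float precision (glass mass, ignition loss, the totals, five oxide percentages, yield) starting from the weights at 733.2 g of glass exactly as printed in the question or the answer.
Delivered oxide masses:
  SiO2: 557.5·0.9950 + 94.07·0.6826 = 618.9 g
  CaO: 125.1·0.5627 = 70.39 g
  Al2O3: 557.5·0.003000 + 94.07·0.1924 = 19.77 g
  Na2O: 94.07·0.1122 + 10.74·0.4404 = 15.28 g
  SrO: 12.65·0.6995 = 8.849 g
LOI: 557.5·0.002000 + 125.1·0.4373 + 94.07·0.01280 + 10.74·0.5596 + 12.65·0.3005 = 66.84 g
Glass mass = batch − LOI = 800.1 − 66.84 = 733.2 g (the oxide masses sum to this)
wt %: oxide over glass, times 100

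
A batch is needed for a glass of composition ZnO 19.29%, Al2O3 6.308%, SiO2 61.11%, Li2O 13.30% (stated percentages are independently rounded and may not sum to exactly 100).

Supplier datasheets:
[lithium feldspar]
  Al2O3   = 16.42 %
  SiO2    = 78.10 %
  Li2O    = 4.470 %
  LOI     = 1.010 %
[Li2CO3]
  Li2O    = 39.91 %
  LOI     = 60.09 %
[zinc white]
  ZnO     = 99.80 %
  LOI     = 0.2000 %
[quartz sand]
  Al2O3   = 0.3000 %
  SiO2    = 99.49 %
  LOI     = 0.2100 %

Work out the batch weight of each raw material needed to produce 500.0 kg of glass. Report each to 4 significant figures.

Batch per 500.0 kg glass:
  lithium feldspar: 189.2 kg
  Li2CO3: 145.4 kg
  zinc white: 96.64 kg
  quartz sand: 158.6 kg
Total batch = 589.8 kg; LOI loss = 89.81 kg; yield = 84.77%

Every computation maintains exact precision in all steps; working values are printed, rounded to four significant figures, alongside each step. Every reported number is rounded exactly once. The derived quantities (LOI, glass mass, totals, the yield, four oxide percentages) are recomputed starting from the weights at 500.0 kg of glass in full precision precisely as stated by problem or answer.
Per-oxide target masses for 500.0 kg glass:
  ZnO: 19.29% × 500.0 = 96.45 kg
  Al2O3: 6.308% × 500.0 = 31.54 kg
  SiO2: 61.11% × 500.0 = 305.6 kg
  Li2O: 13.30% × 500.0 = 66.50 kg
Checking each oxide sum from the weights as reported, relative to the basis at hand (every target is met by its sum given rounding of the digits):
  ZnO: 96.64·0.9980 = 96.45 kg (target 96.45 kg)
  Al2O3: 189.2·0.1642 + 158.6·0.003000 = 31.54 kg (target 31.54 kg)
  SiO2: 189.2·0.7810 + 158.6·0.9949 = 305.6 kg (target 305.6 kg)
  Li2O: 189.2·0.04470 + 145.4·0.3991 = 66.49 kg (target 66.50 kg)
Consistency of the glass mass: total charge less LOI = 500.0 kg (oxide target masses add up to 500.0 kg; with the basis standing at 500.0 kg — any gap is answer rounding).
Whole-batch sum: Σ batch = 589.8 kg; LOI removed, Σ of batch·LOI: 89.81 kg; the yield ratio, glass ÷ batch: 84.77%.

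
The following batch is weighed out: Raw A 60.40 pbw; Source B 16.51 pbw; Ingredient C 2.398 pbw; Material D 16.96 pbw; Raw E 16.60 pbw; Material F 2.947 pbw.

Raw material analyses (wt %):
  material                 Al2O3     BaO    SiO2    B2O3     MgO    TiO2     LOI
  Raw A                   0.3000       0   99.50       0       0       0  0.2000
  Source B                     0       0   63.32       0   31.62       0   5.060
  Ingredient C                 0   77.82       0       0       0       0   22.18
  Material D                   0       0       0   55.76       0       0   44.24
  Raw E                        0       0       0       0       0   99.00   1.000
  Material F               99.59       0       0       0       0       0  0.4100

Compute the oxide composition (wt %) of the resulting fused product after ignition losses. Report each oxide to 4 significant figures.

Glass mass = 106.6 pbw (batch 115.8 − LOI 9.169).
Composition: Al2O3 2.922%, BaO 1.750%, SiO2 66.16%, B2O3 8.868%, MgO 4.895%, TiO2 15.41%

Values along the way are rounded off to 4 significant figures when displayed — each numeric step runs at full precision in all steps. Every reported number is rounded once only; the derived quantities are rebuilt in full float precision (totals, six oxide percentages, yield, glass mass, LOI) from the weighed amounts for 106.6 pbw of glass as given in the problem or the answer.
What the batch supplies per oxide:
  Al2O3: 60.40·0.003000 + 2.947·0.9959 = 3.116 pbw
  BaO: 2.398·0.7782 = 1.866 pbw
  SiO2: 60.40·0.9950 + 16.51·0.6332 = 70.55 pbw
  B2O3: 16.96·0.5576 = 9.457 pbw
  MgO: 16.51·0.3162 = 5.220 pbw
  TiO2: 16.60·0.9900 = 16.43 pbw
LOI: 60.40·0.002000 + 16.51·0.05060 + 2.398·0.2218 + 16.96·0.4424 + 16.60·0.01000 + 2.947·0.004100 = 9.169 pbw
Glass mass = batch − LOI = 115.8 − 9.169 = 106.6 pbw (= the summed oxide contributions)
oxide / glass × 100 gives the wt %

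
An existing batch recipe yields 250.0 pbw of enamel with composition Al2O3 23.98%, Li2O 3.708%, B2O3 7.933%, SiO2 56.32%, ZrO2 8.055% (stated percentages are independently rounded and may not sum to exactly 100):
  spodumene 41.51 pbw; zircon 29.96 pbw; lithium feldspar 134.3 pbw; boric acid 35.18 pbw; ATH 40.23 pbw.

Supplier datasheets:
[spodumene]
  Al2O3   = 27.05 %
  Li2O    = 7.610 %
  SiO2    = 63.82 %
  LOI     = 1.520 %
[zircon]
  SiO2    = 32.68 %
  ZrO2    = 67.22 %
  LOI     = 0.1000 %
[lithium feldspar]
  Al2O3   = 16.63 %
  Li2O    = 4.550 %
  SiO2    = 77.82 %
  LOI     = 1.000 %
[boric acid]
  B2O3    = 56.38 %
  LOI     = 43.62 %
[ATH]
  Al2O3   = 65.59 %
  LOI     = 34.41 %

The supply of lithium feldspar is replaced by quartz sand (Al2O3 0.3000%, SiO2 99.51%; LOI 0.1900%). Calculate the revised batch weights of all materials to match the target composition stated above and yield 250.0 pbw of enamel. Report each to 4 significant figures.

Intermediates appear (rounded to 4 significant digits) alongside each step. Each numeric step carries full float precision throughout — every reported figure includes exactly one rounding. All derived quantities, including yield, LOI, five oxide percentages, glass mass, totals, are re-derived from the weighed amounts per 250.0 pbw of glass at full float precision, as set out in the problem or the answer.
Target masses of each oxide per 250.0 pbw enamel:
  Al2O3: 23.98% × 250.0 = 59.95 pbw
  Li2O: 3.708% × 250.0 = 9.270 pbw
  B2O3: 7.933% × 250.0 = 19.83 pbw
  SiO2: 56.32% × 250.0 = 140.8 pbw
  ZrO2: 8.055% × 250.0 = 20.14 pbw
Checking each oxide sum applying the batch weights above, at the basis given (delivered sums recover each target within answer rounding):
  Al2O3: 121.8·0.2705 + 53.53·0.003000 + 40.92·0.6559 = 59.95 pbw (target 59.95 pbw)
  Li2O: 121.8·0.07610 = 9.269 pbw (target 9.270 pbw)
  B2O3: 35.18·0.5638 = 19.83 pbw (target 19.83 pbw)
  SiO2: 121.8·0.6382 + 29.96·0.3268 + 53.53·0.9951 = 140.8 pbw (target 140.8 pbw)
  ZrO2: 29.96·0.6722 = 20.14 pbw (target 20.14 pbw)
Auditing the glass mass value: total charge less LOI = 250.0 pbw (oxide target masses add up to 250.0 pbw; versus the stated basis of 250.0 pbw — differing by rounding only).
Batch grand total — Σ batch = 281.4 pbw; loss to ignition Σ batch·LOI = 31.41 pbw; yield: glass divided by total = 88.84%.

Revised batch per 250.0 pbw enamel:
  spodumene: 121.8 pbw
  zircon: 29.96 pbw
  quartz sand: 53.53 pbw
  boric acid: 35.18 pbw
  ATH: 40.92 pbw
Total batch = 281.4 pbw; LOI loss = 31.41 pbw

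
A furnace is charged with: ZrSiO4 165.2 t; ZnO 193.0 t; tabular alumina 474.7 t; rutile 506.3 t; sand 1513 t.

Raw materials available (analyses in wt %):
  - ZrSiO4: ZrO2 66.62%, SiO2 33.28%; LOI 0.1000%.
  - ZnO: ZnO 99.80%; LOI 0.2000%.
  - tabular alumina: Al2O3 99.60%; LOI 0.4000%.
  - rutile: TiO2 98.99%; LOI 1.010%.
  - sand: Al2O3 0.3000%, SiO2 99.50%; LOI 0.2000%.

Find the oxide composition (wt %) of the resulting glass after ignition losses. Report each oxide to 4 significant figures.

Glass mass = 2842 t (batch 2852 − LOI 10.59).
Composition: Al2O3 16.80%, ZrO2 3.873%, TiO2 17.64%, SiO2 54.91%, ZnO 6.778%

Each numeric step keeps full precision from start to finish; the intermediate values are rounded to four significant digits when displayed; each reported figure is rounded exactly once; derived quantities (the yield, net glass mass, ignition loss, the five compositions, totals) are re-derived starting from the weights on 2842 t of glass at full float precision, as quoted within problem or answer.
Delivered oxide masses:
  Al2O3: 474.7·0.9960 + 1513·0.003000 = 477.3 t
  ZrO2: 165.2·0.6662 = 110.1 t
  TiO2: 506.3·0.9899 = 501.2 t
  SiO2: 165.2·0.3328 + 1513·0.9950 = 1560 t
  ZnO: 193.0·0.9980 = 192.6 t
LOI: 165.2·0.001000 + 193.0·0.002000 + 474.7·0.004000 + 506.3·0.01010 + 1513·0.002000 = 10.59 t
Net of LOI, the glass mass = 2852 − 10.59 = 2842 t (= Σ oxide masses)
wt %: oxide over glass, times 100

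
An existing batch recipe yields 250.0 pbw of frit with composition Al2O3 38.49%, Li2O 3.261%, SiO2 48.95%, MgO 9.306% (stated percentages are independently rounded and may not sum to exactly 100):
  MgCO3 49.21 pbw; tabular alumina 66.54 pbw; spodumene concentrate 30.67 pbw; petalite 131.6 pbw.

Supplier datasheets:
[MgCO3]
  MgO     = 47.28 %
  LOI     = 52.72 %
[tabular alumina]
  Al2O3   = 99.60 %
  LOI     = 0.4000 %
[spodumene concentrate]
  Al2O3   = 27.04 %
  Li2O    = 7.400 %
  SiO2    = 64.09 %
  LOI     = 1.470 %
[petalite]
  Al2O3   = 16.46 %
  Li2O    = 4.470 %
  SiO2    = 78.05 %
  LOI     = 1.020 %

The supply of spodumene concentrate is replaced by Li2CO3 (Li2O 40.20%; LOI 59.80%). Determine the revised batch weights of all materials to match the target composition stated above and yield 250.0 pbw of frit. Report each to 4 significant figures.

Revised batch per 250.0 pbw frit:
  MgCO3: 49.21 pbw
  tabular alumina: 70.70 pbw
  Li2CO3: 2.846 pbw
  petalite: 156.8 pbw
Total batch = 279.6 pbw; LOI loss = 29.53 pbw

Values along the way are printed rounded to 4 significant digits at each printed step. Every computation maintains full float precision through every step; each reported result carries a single rounding. All derived quantities are recomputed from the weighed amounts at 250.0 pbw of glass in full precision (four oxide percentages, yield, net glass mass, ignition loss, the totals) exactly as printed in question or answer.
Oxide-by-oxide targets in 250.0 pbw frit:
  Al2O3: 38.49% × 250.0 = 96.22 pbw
  Li2O: 3.261% × 250.0 = 8.152 pbw
  SiO2: 48.95% × 250.0 = 122.4 pbw
  MgO: 9.306% × 250.0 = 23.26 pbw
Per-oxide balance check working from each reported weight, on the stated basis (target by target, the sums agree modulo rounding of the values):
  Al2O3: 70.70·0.9960 + 156.8·0.1646 = 96.23 pbw (target 96.22 pbw)
  Li2O: 2.846·0.4020 + 156.8·0.04470 = 8.153 pbw (target 8.152 pbw)
  SiO2: 156.8·0.7805 = 122.4 pbw (target 122.4 pbw)
  MgO: 49.21·0.4728 = 23.27 pbw (target 23.26 pbw)
Glass-mass closure: total charge less LOI = 250.0 pbw (targets for the oxides total 250.0 pbw; versus the stated basis of 250.0 pbw — rounding explains the deltas).
Batch total: Σ batch = 279.6 pbw; loss to ignition Σ batch·LOI = 29.53 pbw; yield, glass over the total, = 89.44%.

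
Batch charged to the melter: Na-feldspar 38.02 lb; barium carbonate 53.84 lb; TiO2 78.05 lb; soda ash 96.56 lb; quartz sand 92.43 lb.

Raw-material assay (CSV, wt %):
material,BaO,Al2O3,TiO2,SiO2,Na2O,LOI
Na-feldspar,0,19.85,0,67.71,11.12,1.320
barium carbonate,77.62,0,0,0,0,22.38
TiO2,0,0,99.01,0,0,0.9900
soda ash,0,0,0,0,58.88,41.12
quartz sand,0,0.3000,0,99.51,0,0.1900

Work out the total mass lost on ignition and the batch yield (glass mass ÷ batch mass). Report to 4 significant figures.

The working math maintains full float precision in all steps; working values are displayed, rounded to four significant figures, within the worked lines — each reported figure is rounded only once. All derived quantities are computed in exact precision (yield, LOI, five oxide percentages, glass mass, totals) from the batch weights at 305.7 lb of glass, as written in problem or answer.
LOI of each material in turn:
  Na-feldspar: 38.02 × 0.01320 = 0.5019 lb
  barium carbonate: 53.84 × 0.2238 = 12.05 lb
  TiO2: 78.05 × 0.009900 = 0.7727 lb
  soda ash: 96.56 × 0.4112 = 39.71 lb
  quartz sand: 92.43 × 0.001900 = 0.1756 lb
Total LOI = 53.21 lb
Glass = batch − LOI = 358.9 − 53.21 = 305.7 lb

LOI loss = 53.21 lb; glass = 305.7 lb; yield = 85.18%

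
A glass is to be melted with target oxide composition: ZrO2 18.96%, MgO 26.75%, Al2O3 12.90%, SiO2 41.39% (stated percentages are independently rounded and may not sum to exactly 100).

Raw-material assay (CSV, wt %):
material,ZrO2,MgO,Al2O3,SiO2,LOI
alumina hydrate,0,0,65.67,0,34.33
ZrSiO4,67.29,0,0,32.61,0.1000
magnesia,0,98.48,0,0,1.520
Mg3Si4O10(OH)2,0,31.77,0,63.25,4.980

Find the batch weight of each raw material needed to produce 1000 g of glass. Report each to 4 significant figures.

Batch per 1000 g glass:
  alumina hydrate: 196.4 g
  ZrSiO4: 281.8 g
  magnesia: 107.4 g
  Mg3Si4O10(OH)2: 509.1 g
Total batch = 1095 g; LOI loss = 94.69 g; yield = 91.35%

Each numeric step holds exact precision in all steps. In-progress results are displayed, rounded to 4 significant digits, as written; a single rounding completes every reported number; derived quantities are recomputed at exact precision (yield, four oxide percentages, net glass mass, totals, ignition loss) from the batch weights at 1000 g of glass, as written in the problem or answer text.
The oxide mass targets at 1000 g glass:
  ZrO2: 18.96% × 1000 = 189.6 g
  MgO: 26.75% × 1000 = 267.5 g
  Al2O3: 12.90% × 1000 = 129.0 g
  SiO2: 41.39% × 1000 = 413.9 g
Verifying the oxide balance from the weights as reported, on the stated basis (delivered sums recover each target net of answer rounding effects):
  ZrO2: 281.8·0.6729 = 189.6 g (target 189.6 g)
  MgO: 107.4·0.9848 + 509.1·0.3177 = 267.5 g (target 267.5 g)
  Al2O3: 196.4·0.6567 = 129.0 g (target 129.0 g)
  SiO2: 281.8·0.3261 + 509.1·0.6325 = 413.9 g (target 413.9 g)
Glass-mass closure: batch total minus LOI = 1000 g (summing oxide targets gives 1000 g; versus the stated basis of 1000 g — gaps are rounding artifacts).
Batch grand total — Σ batch = 1095 g; ignition loss, Σ(batch × LOI) = 94.69 g; yield: glass divided by total = 91.35%.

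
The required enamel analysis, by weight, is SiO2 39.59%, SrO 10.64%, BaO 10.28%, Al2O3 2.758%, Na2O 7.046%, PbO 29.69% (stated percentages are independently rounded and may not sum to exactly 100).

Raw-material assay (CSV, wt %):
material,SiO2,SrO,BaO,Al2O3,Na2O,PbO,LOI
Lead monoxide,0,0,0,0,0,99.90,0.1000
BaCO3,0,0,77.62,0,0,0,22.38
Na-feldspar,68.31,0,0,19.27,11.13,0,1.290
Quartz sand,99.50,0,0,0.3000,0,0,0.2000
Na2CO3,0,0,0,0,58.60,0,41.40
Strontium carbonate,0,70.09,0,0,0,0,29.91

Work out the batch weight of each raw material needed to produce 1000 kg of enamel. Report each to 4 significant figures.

Batch per 1000 kg enamel:
  Lead monoxide: 297.2 kg
  BaCO3: 132.4 kg
  Na-feldspar: 138.4 kg
  Quartz sand: 302.9 kg
  Na2CO3: 93.95 kg
  Strontium carbonate: 151.8 kg
Total batch = 1117 kg; LOI loss = 116.6 kg; yield = 89.56%

Values along the way are printed (rounded to four significant figures) within the worked lines; full precision is maintained through every step; every reported number takes a single rounding; the derived quantities, which include yield, the six compositions, the totals, LOI, net glass mass, are computed in full precision, as quoted within question or answer, from the batch weights at 1000 kg of glass.
Target masses of each oxide per 1000 kg enamel:
  SiO2: 39.59% × 1000 = 395.9 kg
  SrO: 10.64% × 1000 = 106.4 kg
  BaO: 10.28% × 1000 = 102.8 kg
  Al2O3: 2.758% × 1000 = 27.58 kg
  Na2O: 7.046% × 1000 = 70.46 kg
  PbO: 29.69% × 1000 = 296.9 kg
Checking each oxide sum applying the batch weights above, per the basis as stated (every target is met by its sum exact up to rounding of places):
  SiO2: 138.4·0.6831 + 302.9·0.9950 = 395.9 kg (target 395.9 kg)
  SrO: 151.8·0.7009 = 106.4 kg (target 106.4 kg)
  BaO: 132.4·0.7762 = 102.8 kg (target 102.8 kg)
  Al2O3: 138.4·0.1927 + 302.9·0.003000 = 27.58 kg (target 27.58 kg)
  Na2O: 138.4·0.1113 + 93.95·0.5860 = 70.46 kg (target 70.46 kg)
  PbO: 297.2·0.9990 = 296.9 kg (target 296.9 kg)
Auditing the glass mass value: batch Σ − ignition loss = 1000 kg (the Σ of target masses is 1000 kg; the stated basis being 1000 kg — differing by rounding only).
Summing the batch: Σ batch = 1117 kg; ignition loss, Σ(batch × LOI) = 116.6 kg; yield = glass ÷ total batch = 89.56%.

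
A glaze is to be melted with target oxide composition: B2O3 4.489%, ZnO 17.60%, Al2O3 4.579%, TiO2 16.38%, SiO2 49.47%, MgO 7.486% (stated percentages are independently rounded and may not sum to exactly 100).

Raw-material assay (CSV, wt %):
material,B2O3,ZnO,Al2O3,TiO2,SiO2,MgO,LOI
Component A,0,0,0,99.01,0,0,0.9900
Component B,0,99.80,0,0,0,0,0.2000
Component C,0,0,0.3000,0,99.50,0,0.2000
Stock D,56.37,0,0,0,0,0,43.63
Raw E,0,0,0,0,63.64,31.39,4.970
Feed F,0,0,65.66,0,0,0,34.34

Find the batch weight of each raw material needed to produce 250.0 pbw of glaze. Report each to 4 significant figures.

In-progress results are printed, rounded to four significant figures, at each printed step; full precision is maintained through the solve; a single rounding produces each reported result; the derived quantities, which include net glass mass, the totals, yield, ignition loss, six oxide percentages, are rebuilt in full float precision, exactly as printed in either problem or answer, starting from the weights for 250.0 pbw of glass.
The oxide mass targets at 250.0 pbw glaze:
  B2O3: 4.489% × 250.0 = 11.22 pbw
  ZnO: 17.60% × 250.0 = 44.00 pbw
  Al2O3: 4.579% × 250.0 = 11.45 pbw
  TiO2: 16.38% × 250.0 = 40.95 pbw
  SiO2: 49.47% × 250.0 = 123.7 pbw
  MgO: 7.486% × 250.0 = 18.72 pbw
Checking each oxide sum applying the batch weights above, against the basis in use (target by target, the sums agree net of answer rounding effects):
  B2O3: 19.91·0.5637 = 11.22 pbw (target 11.22 pbw)
  ZnO: 44.09·0.9980 = 44.00 pbw (target 44.00 pbw)
  Al2O3: 86.16·0.003000 + 17.04·0.6566 = 11.45 pbw (target 11.45 pbw)
  TiO2: 41.36·0.9901 = 40.95 pbw (target 40.95 pbw)
  SiO2: 86.16·0.9950 + 59.62·0.6364 = 123.7 pbw (target 123.7 pbw)
  MgO: 59.62·0.3139 = 18.71 pbw (target 18.72 pbw)
Glass-mass sanity pass: total charge less LOI = 250.0 pbw (the Σ of target masses is 250.0 pbw; stated basis 250.0 pbw — a pure rounding effect).
Whole-batch sum: Σ batch = 268.2 pbw; loss to ignition Σ batch·LOI = 18.17 pbw; as yield: glass ÷ batch → 93.22%.

Batch per 250.0 pbw glaze:
  Component A: 41.36 pbw
  Component B: 44.09 pbw
  Component C: 86.16 pbw
  Stock D: 19.91 pbw
  Raw E: 59.62 pbw
  Feed F: 17.04 pbw
Total batch = 268.2 pbw; LOI loss = 18.17 pbw; yield = 93.22%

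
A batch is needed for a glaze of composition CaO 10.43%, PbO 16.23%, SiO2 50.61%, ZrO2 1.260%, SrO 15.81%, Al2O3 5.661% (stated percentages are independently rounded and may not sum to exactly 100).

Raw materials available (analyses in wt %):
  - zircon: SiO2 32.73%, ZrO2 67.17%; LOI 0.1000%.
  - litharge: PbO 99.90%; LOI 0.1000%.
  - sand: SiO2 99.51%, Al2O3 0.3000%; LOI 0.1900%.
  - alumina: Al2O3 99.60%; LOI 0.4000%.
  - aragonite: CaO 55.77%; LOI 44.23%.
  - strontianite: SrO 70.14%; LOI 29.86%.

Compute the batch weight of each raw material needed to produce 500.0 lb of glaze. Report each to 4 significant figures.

Values along the way are printed rounded to four significant figures between the steps — each numeric step maintains full float precision all the way through; every reported figure takes exactly one rounding. All derived quantities, which include ignition loss, glass mass, the six compositions, totals, yield, are carried in exact precision, as given in either problem or answer, from the weighed amounts per 500.0 lb of glass.
Oxide-by-oxide targets in 500.0 lb glaze:
  CaO: 10.43% × 500.0 = 52.15 lb
  PbO: 16.23% × 500.0 = 81.15 lb
  SiO2: 50.61% × 500.0 = 253.0 lb
  ZrO2: 1.260% × 500.0 = 6.300 lb
  SrO: 15.81% × 500.0 = 79.05 lb
  Al2O3: 5.661% × 500.0 = 28.30 lb
Balance tally, oxide-wise, given the weights on record, at the basis given (sums match the target masses net of answer rounding effects):
  CaO: 93.51·0.5577 = 52.15 lb (target 52.15 lb)
  PbO: 81.23·0.9990 = 81.15 lb (target 81.15 lb)
  SiO2: 9.379·0.3273 + 251.2·0.9951 = 253.0 lb (target 253.0 lb)
  ZrO2: 9.379·0.6717 = 6.300 lb (target 6.300 lb)
  SrO: 112.7·0.7014 = 79.05 lb (target 79.05 lb)
  Al2O3: 251.2·0.003000 + 27.66·0.9960 = 28.30 lb (target 28.30 lb)
Glass mass check: Σ batch − LOI loss = 500.0 lb (the Σ of target masses is 500.0 lb; with the basis standing at 500.0 lb — rounding explains the deltas).
Batch grand total — Σ batch = 575.7 lb; LOI loss = Σ batch·LOI = 75.69 lb; yield: glass divided by total = 86.85%.

Batch per 500.0 lb glaze:
  zircon: 9.379 lb
  litharge: 81.23 lb
  sand: 251.2 lb
  alumina: 27.66 lb
  aragonite: 93.51 lb
  strontianite: 112.7 lb
Total batch = 575.7 lb; LOI loss = 75.69 lb; yield = 86.85%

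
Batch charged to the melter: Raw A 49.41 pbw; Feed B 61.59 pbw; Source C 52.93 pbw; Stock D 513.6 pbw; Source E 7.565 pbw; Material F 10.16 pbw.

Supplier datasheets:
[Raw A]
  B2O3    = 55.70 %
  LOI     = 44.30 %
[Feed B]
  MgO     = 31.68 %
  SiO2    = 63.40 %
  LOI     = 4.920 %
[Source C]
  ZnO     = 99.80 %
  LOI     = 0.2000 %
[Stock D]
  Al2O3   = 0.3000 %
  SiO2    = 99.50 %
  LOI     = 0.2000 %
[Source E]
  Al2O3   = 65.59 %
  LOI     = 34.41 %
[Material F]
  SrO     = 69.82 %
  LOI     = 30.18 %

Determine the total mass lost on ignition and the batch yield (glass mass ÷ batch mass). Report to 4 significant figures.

Each numeric step maintains full precision end to end — intermediates are printed with 4-significant-digit rounding within the worked lines. A single rounding produces each reported figure — all derived quantities, including the six compositions, LOI, glass mass, yield, the totals, are re-derived from the batch weights for 663.5 pbw of glass in full precision precisely as stated by the problem or answer text.
Material-by-material LOI:
  Raw A: 49.41 × 0.4430 = 21.89 pbw
  Feed B: 61.59 × 0.04920 = 3.030 pbw
  Source C: 52.93 × 0.002000 = 0.1059 pbw
  Stock D: 513.6 × 0.002000 = 1.027 pbw
  Source E: 7.565 × 0.3441 = 2.603 pbw
  Material F: 10.16 × 0.3018 = 3.066 pbw
Total LOI = 31.72 pbw
Glass = batch − LOI = 695.3 − 31.72 = 663.5 pbw

LOI loss = 31.72 pbw; glass = 663.5 pbw; yield = 95.44%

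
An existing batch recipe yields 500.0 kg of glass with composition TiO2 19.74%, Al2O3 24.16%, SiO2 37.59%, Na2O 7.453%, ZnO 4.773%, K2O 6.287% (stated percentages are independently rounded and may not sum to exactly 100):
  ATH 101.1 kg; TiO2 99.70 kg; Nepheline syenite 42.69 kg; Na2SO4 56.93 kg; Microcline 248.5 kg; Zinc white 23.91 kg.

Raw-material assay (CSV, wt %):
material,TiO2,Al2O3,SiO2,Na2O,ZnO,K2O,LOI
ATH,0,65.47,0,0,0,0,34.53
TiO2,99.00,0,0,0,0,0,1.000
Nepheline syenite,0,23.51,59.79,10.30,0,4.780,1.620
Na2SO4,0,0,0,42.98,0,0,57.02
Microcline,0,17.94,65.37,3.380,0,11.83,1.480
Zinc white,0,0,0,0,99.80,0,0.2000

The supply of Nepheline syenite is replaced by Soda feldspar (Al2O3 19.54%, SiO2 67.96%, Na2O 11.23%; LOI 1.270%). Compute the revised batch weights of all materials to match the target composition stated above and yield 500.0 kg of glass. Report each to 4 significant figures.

Intermediates are shown rounded off to 4 significant figures at each printed step — the working math keeps exact precision through every step — exactly one rounding goes into every reported figure — derived quantities are carried in exact precision (net glass mass, LOI, six oxide percentages, yield, totals) from the batch weights on 500.0 kg of glass as written in either problem or answer.
Target oxide masses per 500.0 kg glass:
  TiO2: 19.74% × 500.0 = 98.70 kg
  Al2O3: 24.16% × 500.0 = 120.8 kg
  SiO2: 37.59% × 500.0 = 188.0 kg
  Na2O: 7.453% × 500.0 = 37.26 kg
  ZnO: 4.773% × 500.0 = 23.86 kg
  K2O: 6.287% × 500.0 = 31.44 kg
Oxide-by-oxide audit given the weights on record, per the basis as stated (each sum matches its target mass once rounding is allowed for):
  TiO2: 99.70·0.9900 = 98.70 kg (target 98.70 kg)
  Al2O3: 105.4·0.6547 + 20.96·0.1954 + 265.7·0.1794 = 120.8 kg (target 120.8 kg)
  SiO2: 20.96·0.6796 + 265.7·0.6537 = 187.9 kg (target 188.0 kg)
  Na2O: 20.96·0.1123 + 60.33·0.4298 + 265.7·0.03380 = 37.26 kg (target 37.26 kg)
  ZnO: 23.91·0.9980 = 23.86 kg (target 23.86 kg)
  K2O: 265.7·0.1183 = 31.43 kg (target 31.44 kg)
Consistency of the glass mass: batch Σ − ignition loss = 500.0 kg (summing oxide targets gives 500.0 kg; stated basis 500.0 kg — gaps are rounding artifacts).
Total batch = Σ batch = 576.0 kg; loss to ignition Σ batch·LOI = 76.04 kg; the yield ratio, glass ÷ batch: 86.80%.

Revised batch per 500.0 kg glass:
  ATH: 105.4 kg
  TiO2: 99.70 kg
  Soda feldspar: 20.96 kg
  Na2SO4: 60.33 kg
  Microcline: 265.7 kg
  Zinc white: 23.91 kg
Total batch = 576.0 kg; LOI loss = 76.04 kg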